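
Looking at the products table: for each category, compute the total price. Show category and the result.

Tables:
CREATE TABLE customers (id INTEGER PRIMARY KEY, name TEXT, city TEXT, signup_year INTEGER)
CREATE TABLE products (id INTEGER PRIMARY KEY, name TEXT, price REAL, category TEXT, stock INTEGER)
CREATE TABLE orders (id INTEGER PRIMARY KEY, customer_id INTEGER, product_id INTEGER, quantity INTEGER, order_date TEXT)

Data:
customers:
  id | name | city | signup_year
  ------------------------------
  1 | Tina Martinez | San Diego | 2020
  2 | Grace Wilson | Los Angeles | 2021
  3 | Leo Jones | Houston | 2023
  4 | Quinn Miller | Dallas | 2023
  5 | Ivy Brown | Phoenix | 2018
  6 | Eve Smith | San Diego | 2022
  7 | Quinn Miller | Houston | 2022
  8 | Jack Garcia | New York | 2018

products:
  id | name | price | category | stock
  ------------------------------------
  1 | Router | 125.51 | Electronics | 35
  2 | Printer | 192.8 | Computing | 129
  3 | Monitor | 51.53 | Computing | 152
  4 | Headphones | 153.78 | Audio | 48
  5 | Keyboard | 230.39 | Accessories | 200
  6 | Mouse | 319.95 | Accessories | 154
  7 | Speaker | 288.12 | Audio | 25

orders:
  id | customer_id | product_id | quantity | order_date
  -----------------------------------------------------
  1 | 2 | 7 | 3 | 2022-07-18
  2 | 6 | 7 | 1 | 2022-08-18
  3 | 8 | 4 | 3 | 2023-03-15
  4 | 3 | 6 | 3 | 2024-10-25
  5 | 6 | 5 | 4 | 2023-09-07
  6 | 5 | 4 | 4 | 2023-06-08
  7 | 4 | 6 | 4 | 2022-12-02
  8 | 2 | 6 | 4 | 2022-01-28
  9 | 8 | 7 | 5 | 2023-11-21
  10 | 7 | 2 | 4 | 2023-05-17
SELECT category, SUM(price) AS sum_price FROM products GROUP BY category

Execution result:
category | sum_price
Accessories | 550.34
Audio | 441.90
Computing | 244.33
Electronics | 125.51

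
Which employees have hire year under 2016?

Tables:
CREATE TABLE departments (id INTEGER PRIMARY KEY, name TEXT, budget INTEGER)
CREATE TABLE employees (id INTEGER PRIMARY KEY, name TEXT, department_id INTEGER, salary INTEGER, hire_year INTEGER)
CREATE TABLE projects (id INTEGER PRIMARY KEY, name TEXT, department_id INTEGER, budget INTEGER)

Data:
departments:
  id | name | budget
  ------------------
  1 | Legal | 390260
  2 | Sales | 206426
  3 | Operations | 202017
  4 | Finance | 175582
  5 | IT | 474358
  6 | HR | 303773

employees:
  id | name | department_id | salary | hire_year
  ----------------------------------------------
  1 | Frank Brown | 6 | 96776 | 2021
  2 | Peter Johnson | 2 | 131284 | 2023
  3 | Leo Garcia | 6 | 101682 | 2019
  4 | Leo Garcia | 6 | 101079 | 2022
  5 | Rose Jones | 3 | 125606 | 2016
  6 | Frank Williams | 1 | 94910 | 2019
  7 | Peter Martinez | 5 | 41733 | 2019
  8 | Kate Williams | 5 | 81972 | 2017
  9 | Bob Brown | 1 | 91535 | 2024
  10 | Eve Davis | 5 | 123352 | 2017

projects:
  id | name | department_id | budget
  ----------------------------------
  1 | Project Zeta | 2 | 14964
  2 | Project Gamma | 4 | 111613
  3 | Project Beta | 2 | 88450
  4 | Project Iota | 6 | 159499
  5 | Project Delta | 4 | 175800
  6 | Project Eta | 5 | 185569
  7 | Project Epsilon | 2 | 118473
SELECT name, hire_year FROM employees WHERE hire_year < 2016

Execution result:
(no rows)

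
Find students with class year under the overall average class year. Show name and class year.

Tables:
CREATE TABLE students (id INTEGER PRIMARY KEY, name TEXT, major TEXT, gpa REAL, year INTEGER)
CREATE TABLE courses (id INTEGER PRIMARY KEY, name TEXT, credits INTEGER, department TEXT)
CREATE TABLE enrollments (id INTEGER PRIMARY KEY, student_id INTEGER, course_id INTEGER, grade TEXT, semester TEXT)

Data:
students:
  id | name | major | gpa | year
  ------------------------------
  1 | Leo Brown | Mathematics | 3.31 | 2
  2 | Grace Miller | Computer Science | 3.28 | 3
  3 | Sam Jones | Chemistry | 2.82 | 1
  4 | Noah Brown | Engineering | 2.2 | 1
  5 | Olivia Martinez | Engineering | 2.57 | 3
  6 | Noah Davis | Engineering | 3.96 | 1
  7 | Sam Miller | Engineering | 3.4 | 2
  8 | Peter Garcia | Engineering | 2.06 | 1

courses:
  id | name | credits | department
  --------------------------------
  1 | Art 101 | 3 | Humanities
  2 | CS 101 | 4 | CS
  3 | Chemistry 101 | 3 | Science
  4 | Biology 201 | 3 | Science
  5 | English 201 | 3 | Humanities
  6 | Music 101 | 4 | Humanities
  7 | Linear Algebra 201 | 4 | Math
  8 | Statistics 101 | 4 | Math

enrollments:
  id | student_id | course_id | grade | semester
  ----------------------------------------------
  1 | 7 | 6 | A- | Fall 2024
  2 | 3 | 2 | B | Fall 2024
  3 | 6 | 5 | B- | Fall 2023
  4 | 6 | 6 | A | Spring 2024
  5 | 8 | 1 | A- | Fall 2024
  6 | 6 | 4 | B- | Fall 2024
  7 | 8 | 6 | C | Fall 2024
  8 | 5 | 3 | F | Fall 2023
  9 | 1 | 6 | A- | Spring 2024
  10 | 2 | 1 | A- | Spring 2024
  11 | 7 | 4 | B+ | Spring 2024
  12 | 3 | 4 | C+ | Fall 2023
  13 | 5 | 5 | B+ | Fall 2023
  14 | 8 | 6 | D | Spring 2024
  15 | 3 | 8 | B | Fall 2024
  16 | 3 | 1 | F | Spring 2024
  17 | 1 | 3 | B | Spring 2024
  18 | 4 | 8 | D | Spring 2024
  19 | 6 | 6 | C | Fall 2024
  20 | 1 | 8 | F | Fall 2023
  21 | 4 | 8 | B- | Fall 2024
SELECT name, year FROM students WHERE year < (SELECT AVG(year) FROM students)

Execution result:
name | year
Sam Jones | 1
Noah Brown | 1
Noah Davis | 1
Peter Garcia | 1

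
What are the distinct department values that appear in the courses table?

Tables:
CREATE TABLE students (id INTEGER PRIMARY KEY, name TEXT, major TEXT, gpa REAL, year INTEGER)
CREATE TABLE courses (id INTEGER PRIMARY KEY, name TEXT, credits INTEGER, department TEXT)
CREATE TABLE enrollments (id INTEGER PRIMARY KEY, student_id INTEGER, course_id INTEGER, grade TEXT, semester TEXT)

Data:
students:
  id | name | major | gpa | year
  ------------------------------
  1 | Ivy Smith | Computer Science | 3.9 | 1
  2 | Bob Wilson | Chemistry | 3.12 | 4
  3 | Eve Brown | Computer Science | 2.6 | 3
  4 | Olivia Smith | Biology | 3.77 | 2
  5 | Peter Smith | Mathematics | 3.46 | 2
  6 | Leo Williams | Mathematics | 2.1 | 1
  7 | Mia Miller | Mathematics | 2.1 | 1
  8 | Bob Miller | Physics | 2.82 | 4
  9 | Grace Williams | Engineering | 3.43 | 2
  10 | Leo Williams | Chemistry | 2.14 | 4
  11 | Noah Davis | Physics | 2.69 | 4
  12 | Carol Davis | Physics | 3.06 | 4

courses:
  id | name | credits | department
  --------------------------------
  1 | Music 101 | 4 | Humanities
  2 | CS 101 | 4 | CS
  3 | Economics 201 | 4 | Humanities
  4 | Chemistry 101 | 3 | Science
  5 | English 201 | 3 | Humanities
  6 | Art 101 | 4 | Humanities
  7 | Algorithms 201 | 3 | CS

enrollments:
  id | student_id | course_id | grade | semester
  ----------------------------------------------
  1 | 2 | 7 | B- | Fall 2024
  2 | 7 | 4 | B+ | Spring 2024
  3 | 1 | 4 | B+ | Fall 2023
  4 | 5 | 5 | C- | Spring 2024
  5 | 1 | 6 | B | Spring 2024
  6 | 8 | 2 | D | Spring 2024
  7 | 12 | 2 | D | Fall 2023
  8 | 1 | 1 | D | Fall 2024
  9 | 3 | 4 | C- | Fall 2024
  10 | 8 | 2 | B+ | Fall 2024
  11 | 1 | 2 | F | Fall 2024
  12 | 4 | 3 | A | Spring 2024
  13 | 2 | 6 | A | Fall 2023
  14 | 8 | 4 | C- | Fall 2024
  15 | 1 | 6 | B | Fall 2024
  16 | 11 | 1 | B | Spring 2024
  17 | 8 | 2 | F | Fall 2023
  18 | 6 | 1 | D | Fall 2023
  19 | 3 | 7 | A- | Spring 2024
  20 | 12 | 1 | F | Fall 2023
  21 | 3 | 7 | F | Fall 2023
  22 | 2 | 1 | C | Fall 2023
SELECT DISTINCT department FROM courses

Execution result:
department
Humanities
CS
Science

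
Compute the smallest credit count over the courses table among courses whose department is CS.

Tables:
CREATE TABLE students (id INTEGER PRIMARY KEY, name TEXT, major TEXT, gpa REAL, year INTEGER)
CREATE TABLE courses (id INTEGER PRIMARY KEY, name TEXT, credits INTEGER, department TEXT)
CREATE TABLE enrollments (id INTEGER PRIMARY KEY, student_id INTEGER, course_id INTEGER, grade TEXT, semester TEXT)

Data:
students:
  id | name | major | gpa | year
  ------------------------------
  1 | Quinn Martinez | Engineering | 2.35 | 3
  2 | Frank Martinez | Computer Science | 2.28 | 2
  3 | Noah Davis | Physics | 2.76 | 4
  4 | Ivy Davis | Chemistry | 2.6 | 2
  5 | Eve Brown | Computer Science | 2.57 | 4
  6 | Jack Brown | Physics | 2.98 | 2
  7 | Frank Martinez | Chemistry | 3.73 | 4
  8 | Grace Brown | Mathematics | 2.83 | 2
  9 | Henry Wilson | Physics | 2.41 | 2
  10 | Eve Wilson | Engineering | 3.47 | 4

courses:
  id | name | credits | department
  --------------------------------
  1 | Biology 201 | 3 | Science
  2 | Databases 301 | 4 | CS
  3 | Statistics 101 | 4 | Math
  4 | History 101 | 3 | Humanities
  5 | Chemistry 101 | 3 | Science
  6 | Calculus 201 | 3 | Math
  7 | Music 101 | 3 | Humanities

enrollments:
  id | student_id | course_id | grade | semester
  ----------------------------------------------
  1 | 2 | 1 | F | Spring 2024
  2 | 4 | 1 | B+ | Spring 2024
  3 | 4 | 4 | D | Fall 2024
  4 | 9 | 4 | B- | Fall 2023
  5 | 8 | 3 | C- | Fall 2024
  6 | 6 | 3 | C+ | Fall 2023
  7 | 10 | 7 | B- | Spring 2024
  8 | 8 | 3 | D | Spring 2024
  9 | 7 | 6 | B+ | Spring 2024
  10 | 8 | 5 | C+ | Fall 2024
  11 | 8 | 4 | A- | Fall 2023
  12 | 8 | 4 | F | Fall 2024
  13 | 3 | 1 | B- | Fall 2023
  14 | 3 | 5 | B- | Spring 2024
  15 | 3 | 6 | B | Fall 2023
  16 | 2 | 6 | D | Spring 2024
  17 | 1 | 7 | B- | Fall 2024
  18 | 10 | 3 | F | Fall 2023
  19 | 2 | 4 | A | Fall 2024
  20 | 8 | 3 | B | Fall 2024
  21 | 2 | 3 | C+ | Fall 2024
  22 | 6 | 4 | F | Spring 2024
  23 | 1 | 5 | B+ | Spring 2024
SELECT MIN(credits) FROM courses WHERE department = 'CS'

Execution result:
4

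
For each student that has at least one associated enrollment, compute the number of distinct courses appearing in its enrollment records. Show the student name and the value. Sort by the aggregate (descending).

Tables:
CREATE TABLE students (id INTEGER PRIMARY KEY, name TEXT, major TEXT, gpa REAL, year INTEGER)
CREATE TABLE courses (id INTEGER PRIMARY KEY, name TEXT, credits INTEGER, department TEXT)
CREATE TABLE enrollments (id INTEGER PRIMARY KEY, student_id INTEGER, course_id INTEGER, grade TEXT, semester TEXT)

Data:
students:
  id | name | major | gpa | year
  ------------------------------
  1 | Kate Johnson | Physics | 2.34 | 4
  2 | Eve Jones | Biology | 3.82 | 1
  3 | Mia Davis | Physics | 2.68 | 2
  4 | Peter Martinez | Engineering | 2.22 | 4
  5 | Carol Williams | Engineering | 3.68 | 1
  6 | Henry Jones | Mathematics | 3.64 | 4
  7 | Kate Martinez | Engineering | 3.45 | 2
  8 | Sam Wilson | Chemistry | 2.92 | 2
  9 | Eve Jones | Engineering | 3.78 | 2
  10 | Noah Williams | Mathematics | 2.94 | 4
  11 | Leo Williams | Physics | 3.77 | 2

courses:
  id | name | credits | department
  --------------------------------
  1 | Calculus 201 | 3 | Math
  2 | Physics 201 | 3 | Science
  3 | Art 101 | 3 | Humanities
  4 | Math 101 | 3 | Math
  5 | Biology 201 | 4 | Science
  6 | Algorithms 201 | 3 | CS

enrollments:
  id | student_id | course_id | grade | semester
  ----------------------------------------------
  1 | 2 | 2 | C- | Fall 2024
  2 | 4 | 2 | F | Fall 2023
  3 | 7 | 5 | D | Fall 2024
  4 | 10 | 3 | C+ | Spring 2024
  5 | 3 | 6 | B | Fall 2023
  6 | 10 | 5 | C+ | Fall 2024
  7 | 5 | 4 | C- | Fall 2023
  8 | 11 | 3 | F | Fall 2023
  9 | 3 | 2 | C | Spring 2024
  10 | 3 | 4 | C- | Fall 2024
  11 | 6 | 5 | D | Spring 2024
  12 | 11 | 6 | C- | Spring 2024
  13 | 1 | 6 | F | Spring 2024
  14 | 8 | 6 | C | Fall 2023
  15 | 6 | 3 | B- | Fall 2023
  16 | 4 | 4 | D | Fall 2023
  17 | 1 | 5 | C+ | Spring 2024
SELECT p.name, COUNT(DISTINCT c.course_id) AS distinct_course_count FROM enrollments c JOIN students p ON c.student_id = p.id GROUP BY p.id, p.name ORDER BY distinct_course_count DESC

Execution result:
name | distinct_course_count
Mia Davis | 3
Kate Johnson | 2
Peter Martinez | 2
Henry Jones | 2
Noah Williams | 2
Leo Williams | 2
Eve Jones | 1
Carol Williams | 1
Kate Martinez | 1
Sam Wilson | 1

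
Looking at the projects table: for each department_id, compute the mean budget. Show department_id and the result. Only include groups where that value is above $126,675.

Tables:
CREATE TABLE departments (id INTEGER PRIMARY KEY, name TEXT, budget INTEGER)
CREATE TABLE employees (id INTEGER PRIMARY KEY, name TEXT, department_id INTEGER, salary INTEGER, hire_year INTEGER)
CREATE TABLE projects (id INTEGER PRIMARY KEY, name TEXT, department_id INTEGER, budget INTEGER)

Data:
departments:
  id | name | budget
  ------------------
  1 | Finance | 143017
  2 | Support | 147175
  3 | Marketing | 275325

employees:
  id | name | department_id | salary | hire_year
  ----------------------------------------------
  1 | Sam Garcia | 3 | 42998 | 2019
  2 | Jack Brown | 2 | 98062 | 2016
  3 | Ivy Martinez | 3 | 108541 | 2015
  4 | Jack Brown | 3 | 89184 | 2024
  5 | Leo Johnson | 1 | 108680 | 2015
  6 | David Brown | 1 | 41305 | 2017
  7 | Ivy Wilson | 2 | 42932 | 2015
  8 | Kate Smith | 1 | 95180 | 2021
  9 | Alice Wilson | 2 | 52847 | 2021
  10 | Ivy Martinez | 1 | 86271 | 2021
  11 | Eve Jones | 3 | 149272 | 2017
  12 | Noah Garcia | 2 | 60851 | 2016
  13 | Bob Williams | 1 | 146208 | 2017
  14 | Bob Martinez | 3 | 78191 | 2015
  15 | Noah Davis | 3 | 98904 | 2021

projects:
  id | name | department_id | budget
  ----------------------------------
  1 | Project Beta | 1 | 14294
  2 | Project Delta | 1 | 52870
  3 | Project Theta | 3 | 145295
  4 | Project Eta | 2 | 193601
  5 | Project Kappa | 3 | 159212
SELECT department_id, AVG(budget) AS avg_budget FROM projects GROUP BY department_id HAVING AVG(budget) > 126675

Execution result:
department_id | avg_budget
2 | 193601.00
3 | 152253.50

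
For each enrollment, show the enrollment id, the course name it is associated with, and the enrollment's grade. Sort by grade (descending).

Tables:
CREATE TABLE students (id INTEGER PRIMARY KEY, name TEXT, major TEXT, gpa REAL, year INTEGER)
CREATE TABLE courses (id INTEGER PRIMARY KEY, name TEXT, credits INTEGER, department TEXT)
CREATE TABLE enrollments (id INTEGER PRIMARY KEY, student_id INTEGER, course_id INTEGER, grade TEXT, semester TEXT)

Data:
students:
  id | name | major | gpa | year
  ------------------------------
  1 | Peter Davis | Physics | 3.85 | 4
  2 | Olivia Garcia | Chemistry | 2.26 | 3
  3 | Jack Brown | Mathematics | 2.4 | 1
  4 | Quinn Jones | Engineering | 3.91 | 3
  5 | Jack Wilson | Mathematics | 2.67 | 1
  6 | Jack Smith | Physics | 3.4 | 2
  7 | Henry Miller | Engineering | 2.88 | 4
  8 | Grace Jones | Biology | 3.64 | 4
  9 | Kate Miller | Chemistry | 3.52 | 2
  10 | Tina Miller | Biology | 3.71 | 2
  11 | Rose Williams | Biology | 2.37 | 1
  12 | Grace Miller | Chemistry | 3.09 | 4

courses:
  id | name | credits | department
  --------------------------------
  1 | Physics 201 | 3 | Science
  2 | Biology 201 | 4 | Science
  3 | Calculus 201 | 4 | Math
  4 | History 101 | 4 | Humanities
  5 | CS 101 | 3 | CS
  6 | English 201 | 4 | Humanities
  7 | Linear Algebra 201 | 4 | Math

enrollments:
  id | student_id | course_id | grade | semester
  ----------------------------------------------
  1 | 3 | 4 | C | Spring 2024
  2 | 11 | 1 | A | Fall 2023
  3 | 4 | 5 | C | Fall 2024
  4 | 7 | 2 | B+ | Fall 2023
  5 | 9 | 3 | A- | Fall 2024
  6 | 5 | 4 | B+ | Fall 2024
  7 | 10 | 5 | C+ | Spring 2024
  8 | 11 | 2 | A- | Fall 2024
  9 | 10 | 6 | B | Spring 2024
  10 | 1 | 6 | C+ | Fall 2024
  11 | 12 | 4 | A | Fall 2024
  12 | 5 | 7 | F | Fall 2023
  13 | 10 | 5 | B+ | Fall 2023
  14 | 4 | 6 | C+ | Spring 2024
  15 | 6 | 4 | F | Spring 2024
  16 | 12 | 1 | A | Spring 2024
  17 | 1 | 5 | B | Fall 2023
SELECT c.id, p.name AS course, c.grade FROM enrollments c JOIN courses p ON c.course_id = p.id ORDER BY c.grade DESC

Execution result:
id | course | grade
12 | Linear Algebra 201 | F
15 | History 101 | F
7 | CS 101 | C+
10 | English 201 | C+
14 | English 201 | C+
1 | History 101 | C
3 | CS 101 | C
4 | Biology 201 | B+
6 | History 101 | B+
13 | CS 101 | B+
9 | English 201 | B
17 | CS 101 | B
5 | Calculus 201 | A-
8 | Biology 201 | A-
2 | Physics 201 | A
11 | History 101 | A
16 | Physics 201 | A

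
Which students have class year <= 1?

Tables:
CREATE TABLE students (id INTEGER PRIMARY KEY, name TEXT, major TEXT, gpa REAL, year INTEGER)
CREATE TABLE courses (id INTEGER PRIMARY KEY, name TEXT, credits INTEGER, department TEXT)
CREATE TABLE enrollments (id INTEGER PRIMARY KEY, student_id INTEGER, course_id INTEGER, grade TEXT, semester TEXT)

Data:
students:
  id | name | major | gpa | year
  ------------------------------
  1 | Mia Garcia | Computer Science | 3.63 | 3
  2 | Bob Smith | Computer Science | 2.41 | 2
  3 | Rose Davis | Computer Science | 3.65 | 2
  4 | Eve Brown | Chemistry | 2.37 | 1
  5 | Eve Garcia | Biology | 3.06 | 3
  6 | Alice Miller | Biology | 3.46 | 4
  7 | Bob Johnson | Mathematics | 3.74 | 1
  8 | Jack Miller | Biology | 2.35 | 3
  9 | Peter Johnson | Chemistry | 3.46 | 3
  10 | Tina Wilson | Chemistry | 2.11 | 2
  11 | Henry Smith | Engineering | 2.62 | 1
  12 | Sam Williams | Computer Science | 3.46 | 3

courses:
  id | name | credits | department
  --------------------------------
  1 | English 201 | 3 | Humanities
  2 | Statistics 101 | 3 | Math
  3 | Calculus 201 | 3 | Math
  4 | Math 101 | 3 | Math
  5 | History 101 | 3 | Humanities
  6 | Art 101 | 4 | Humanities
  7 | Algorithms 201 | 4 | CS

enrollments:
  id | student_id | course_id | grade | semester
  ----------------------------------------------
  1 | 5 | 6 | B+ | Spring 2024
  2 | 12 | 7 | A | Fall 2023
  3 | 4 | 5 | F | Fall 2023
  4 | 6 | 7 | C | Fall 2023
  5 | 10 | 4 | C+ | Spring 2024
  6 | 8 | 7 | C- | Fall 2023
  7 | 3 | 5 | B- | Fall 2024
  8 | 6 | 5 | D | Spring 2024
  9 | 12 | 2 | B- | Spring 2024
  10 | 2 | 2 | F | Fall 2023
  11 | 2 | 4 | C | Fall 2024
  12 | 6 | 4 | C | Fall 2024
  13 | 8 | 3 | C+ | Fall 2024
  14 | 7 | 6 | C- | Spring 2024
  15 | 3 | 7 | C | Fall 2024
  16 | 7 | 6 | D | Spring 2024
SELECT name, year FROM students WHERE year <= 1

Execution result:
name | year
Eve Brown | 1
Bob Johnson | 1
Henry Smith | 1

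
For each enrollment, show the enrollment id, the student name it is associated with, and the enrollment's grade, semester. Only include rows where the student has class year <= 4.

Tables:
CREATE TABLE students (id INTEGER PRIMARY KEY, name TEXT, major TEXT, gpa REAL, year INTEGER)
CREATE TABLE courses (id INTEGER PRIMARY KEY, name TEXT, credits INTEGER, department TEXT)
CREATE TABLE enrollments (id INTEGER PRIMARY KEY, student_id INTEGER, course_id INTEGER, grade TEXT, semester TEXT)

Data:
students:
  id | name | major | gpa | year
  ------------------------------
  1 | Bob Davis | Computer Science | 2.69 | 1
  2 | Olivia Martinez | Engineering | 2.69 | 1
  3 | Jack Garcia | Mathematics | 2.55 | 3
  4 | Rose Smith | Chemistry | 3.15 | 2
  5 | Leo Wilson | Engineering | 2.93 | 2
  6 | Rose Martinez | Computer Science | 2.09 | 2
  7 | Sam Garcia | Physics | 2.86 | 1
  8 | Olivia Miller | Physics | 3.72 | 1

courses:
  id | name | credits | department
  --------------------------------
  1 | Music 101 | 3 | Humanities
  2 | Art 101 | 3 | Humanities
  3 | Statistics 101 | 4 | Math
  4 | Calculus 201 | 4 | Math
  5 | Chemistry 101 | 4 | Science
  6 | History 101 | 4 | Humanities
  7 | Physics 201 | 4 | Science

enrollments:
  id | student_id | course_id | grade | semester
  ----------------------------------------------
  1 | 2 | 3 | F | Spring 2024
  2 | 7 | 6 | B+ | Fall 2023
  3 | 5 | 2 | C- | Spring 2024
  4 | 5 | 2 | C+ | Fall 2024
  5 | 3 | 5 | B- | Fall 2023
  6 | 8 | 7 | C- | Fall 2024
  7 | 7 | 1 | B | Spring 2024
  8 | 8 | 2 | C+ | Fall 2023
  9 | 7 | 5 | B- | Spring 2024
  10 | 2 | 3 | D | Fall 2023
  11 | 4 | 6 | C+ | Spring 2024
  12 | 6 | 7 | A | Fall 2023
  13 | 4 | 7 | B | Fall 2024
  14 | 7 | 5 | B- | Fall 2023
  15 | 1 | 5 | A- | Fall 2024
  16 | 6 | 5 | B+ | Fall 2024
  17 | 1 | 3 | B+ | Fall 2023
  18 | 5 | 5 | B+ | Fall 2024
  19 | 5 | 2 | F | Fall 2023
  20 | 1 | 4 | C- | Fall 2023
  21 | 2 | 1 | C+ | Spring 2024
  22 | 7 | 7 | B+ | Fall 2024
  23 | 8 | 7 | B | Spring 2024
SELECT c.id, p.name AS student, c.grade, c.semester FROM enrollments c JOIN students p ON c.student_id = p.id WHERE p.year <= 4

Execution result:
id | student | grade | semester
1 | Olivia Martinez | F | Spring 2024
2 | Sam Garcia | B+ | Fall 2023
3 | Leo Wilson | C- | Spring 2024
4 | Leo Wilson | C+ | Fall 2024
5 | Jack Garcia | B- | Fall 2023
6 | Olivia Miller | C- | Fall 2024
7 | Sam Garcia | B | Spring 2024
8 | Olivia Miller | C+ | Fall 2023
9 | Sam Garcia | B- | Spring 2024
10 | Olivia Martinez | D | Fall 2023
11 | Rose Smith | C+ | Spring 2024
12 | Rose Martinez | A | Fall 2023
13 | Rose Smith | B | Fall 2024
14 | Sam Garcia | B- | Fall 2023
15 | Bob Davis | A- | Fall 2024
16 | Rose Martinez | B+ | Fall 2024
17 | Bob Davis | B+ | Fall 2023
18 | Leo Wilson | B+ | Fall 2024
19 | Leo Wilson | F | Fall 2023
20 | Bob Davis | C- | Fall 2023
21 | Olivia Martinez | C+ | Spring 2024
22 | Sam Garcia | B+ | Fall 2024
23 | Olivia Miller | B | Spring 2024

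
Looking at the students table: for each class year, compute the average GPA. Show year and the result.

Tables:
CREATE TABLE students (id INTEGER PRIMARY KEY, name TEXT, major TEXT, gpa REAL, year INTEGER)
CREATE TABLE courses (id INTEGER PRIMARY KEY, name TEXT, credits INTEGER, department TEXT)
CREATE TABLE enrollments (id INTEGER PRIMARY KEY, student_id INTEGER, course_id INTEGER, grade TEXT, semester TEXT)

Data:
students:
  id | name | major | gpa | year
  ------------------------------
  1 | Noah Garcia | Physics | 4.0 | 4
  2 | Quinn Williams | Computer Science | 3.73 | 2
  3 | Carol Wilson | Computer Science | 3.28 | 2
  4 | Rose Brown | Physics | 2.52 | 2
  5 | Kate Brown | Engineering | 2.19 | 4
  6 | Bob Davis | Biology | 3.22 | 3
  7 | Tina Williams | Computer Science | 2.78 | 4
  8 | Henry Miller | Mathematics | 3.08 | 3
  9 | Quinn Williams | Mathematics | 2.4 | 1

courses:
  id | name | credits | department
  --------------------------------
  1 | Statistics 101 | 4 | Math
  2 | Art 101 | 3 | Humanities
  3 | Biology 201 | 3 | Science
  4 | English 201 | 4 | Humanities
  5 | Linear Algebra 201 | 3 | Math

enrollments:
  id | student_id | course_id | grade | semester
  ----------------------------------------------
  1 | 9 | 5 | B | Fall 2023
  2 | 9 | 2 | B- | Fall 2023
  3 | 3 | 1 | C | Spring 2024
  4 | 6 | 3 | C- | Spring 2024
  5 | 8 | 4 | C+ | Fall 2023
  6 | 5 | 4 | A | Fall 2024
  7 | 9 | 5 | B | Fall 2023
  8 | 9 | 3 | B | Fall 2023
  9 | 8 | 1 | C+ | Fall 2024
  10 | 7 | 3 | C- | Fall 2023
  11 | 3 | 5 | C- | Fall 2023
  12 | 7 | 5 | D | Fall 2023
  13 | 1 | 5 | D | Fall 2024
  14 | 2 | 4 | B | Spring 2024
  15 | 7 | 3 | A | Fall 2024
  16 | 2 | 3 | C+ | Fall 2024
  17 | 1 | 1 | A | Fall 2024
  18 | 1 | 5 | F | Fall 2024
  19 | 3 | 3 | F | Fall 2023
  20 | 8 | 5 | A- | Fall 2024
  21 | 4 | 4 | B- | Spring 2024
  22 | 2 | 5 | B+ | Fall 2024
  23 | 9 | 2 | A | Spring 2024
SELECT year, AVG(gpa) AS avg_gpa FROM students GROUP BY year

Execution result:
year | avg_gpa
1 | 2.40
2 | 3.18
3 | 3.15
4 | 2.99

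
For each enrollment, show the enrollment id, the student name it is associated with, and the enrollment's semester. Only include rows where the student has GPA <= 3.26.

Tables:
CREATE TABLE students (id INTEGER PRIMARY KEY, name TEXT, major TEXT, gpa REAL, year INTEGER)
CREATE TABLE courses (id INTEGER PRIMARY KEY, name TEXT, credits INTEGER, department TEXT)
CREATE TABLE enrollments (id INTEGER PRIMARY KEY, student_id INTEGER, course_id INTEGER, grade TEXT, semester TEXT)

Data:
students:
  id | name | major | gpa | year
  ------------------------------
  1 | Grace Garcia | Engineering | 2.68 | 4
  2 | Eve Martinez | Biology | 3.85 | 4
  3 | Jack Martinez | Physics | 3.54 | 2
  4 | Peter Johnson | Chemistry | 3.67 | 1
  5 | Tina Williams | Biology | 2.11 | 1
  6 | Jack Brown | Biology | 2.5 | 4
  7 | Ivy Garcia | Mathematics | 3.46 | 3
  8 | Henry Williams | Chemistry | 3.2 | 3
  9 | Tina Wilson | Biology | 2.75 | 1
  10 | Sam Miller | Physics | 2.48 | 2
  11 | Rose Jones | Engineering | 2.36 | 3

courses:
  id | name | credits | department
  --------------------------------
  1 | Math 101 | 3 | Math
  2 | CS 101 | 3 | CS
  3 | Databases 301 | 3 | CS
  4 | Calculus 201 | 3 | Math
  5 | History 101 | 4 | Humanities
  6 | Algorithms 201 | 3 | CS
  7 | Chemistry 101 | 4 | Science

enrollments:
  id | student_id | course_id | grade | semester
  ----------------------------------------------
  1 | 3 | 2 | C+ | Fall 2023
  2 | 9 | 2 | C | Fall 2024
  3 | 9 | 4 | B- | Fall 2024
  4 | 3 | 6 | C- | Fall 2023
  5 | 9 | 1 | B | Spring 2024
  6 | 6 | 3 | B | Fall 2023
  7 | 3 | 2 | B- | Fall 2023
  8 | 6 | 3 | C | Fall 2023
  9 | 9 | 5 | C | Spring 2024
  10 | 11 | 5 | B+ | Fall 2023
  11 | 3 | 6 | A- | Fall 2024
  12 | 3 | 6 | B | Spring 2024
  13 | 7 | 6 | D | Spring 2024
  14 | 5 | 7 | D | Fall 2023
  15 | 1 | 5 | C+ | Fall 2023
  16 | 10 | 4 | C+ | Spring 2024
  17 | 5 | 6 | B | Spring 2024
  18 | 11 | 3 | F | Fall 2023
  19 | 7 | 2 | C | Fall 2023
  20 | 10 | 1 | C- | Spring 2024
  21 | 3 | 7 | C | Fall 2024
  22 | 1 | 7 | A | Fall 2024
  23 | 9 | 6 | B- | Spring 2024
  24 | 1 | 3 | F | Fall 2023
SELECT c.id, p.name AS student, c.semester FROM enrollments c JOIN students p ON c.student_id = p.id WHERE p.gpa <= 3.26

Execution result:
id | student | semester
2 | Tina Wilson | Fall 2024
3 | Tina Wilson | Fall 2024
5 | Tina Wilson | Spring 2024
6 | Jack Brown | Fall 2023
8 | Jack Brown | Fall 2023
9 | Tina Wilson | Spring 2024
10 | Rose Jones | Fall 2023
14 | Tina Williams | Fall 2023
15 | Grace Garcia | Fall 2023
16 | Sam Miller | Spring 2024
17 | Tina Williams | Spring 2024
18 | Rose Jones | Fall 2023
20 | Sam Miller | Spring 2024
22 | Grace Garcia | Fall 2024
23 | Tina Wilson | Spring 2024
24 | Grace Garcia | Fall 2023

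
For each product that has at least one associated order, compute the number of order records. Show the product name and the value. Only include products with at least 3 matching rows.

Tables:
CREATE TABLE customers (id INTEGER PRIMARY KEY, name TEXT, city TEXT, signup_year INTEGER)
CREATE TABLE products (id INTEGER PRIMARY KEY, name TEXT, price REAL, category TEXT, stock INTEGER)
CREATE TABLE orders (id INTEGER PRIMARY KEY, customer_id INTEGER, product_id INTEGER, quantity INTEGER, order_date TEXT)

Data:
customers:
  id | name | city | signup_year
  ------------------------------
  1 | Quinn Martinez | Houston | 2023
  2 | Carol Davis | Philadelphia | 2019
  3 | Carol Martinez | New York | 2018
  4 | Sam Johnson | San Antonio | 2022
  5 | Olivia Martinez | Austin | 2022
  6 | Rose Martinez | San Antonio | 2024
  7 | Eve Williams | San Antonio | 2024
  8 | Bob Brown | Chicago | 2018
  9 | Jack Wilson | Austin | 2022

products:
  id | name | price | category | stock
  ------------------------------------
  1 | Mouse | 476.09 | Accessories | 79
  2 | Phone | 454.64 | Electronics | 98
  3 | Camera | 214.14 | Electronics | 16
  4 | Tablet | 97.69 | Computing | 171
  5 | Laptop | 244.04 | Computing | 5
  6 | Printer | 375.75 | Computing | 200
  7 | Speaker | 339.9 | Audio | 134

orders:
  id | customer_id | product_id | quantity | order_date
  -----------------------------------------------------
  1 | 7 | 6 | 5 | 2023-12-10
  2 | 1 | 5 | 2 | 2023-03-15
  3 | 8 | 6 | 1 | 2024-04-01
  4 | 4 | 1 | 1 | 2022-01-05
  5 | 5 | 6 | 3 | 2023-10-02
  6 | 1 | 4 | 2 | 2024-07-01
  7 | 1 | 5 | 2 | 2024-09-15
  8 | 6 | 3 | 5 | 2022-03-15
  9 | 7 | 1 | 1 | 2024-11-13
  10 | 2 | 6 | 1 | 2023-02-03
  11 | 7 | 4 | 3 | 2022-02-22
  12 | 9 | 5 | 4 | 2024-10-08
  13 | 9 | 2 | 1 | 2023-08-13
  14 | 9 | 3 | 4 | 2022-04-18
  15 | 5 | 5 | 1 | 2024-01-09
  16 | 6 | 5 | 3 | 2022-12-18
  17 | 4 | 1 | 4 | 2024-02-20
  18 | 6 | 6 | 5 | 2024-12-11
SELECT p.name, COUNT(*) AS n FROM orders c JOIN products p ON c.product_id = p.id GROUP BY p.id, p.name HAVING COUNT(*) >= 3

Execution result:
name | n
Mouse | 3
Laptop | 5
Printer | 5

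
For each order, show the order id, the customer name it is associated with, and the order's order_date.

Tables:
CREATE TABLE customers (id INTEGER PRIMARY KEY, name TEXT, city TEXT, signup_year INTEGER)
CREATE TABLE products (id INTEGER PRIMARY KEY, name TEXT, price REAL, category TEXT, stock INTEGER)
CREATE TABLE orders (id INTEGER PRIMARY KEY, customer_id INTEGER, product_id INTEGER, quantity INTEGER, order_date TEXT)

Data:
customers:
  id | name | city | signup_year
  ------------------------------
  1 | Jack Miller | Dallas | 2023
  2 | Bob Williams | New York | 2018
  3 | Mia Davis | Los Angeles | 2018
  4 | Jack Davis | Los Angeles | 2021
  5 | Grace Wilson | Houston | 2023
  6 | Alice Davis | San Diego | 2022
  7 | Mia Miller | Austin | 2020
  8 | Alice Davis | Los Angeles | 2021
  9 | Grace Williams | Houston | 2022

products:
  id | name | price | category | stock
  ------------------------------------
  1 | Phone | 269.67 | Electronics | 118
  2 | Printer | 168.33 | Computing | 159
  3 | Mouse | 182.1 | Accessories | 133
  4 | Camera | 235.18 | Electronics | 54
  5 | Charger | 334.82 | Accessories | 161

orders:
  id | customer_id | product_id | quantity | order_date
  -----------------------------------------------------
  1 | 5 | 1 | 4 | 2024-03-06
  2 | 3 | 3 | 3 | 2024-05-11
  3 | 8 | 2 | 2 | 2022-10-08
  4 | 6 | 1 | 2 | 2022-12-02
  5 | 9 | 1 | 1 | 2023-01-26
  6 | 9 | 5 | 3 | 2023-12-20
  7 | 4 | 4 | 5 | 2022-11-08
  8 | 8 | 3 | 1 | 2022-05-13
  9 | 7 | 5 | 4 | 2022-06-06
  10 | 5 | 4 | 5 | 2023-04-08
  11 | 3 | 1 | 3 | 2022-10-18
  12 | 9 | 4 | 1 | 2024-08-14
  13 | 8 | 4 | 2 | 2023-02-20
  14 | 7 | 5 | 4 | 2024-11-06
SELECT c.id, p.name AS customer, c.order_date FROM orders c JOIN customers p ON c.customer_id = p.id

Execution result:
id | customer | order_date
1 | Grace Wilson | 2024-03-06
2 | Mia Davis | 2024-05-11
3 | Alice Davis | 2022-10-08
4 | Alice Davis | 2022-12-02
5 | Grace Williams | 2023-01-26
6 | Grace Williams | 2023-12-20
7 | Jack Davis | 2022-11-08
8 | Alice Davis | 2022-05-13
9 | Mia Miller | 2022-06-06
10 | Grace Wilson | 2023-04-08
11 | Mia Davis | 2022-10-18
12 | Grace Williams | 2024-08-14
13 | Alice Davis | 2023-02-20
14 | Mia Miller | 2024-11-06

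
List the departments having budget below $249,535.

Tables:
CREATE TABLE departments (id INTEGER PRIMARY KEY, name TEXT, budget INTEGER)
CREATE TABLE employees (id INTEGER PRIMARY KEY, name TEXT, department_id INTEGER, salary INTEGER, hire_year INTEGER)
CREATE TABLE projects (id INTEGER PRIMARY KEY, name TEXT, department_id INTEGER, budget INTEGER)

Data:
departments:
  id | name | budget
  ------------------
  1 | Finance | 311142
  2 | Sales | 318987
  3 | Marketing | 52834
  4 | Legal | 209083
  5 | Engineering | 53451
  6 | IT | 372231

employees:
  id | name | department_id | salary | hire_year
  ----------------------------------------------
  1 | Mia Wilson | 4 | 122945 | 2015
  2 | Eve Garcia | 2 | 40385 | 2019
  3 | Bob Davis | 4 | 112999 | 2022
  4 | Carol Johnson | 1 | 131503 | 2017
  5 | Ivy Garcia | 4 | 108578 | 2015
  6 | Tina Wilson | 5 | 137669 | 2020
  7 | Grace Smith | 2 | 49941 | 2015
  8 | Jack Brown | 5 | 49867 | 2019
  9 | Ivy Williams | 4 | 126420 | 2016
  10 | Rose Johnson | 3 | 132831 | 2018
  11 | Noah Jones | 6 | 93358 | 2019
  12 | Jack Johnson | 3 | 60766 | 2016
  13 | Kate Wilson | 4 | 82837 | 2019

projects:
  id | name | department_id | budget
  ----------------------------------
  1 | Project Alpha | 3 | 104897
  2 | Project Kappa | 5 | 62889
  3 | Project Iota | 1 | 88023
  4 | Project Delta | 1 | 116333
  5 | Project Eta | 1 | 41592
SELECT name, budget FROM departments WHERE budget < 249535

Execution result:
name | budget
Marketing | 52834
Legal | 209083
Engineering | 53451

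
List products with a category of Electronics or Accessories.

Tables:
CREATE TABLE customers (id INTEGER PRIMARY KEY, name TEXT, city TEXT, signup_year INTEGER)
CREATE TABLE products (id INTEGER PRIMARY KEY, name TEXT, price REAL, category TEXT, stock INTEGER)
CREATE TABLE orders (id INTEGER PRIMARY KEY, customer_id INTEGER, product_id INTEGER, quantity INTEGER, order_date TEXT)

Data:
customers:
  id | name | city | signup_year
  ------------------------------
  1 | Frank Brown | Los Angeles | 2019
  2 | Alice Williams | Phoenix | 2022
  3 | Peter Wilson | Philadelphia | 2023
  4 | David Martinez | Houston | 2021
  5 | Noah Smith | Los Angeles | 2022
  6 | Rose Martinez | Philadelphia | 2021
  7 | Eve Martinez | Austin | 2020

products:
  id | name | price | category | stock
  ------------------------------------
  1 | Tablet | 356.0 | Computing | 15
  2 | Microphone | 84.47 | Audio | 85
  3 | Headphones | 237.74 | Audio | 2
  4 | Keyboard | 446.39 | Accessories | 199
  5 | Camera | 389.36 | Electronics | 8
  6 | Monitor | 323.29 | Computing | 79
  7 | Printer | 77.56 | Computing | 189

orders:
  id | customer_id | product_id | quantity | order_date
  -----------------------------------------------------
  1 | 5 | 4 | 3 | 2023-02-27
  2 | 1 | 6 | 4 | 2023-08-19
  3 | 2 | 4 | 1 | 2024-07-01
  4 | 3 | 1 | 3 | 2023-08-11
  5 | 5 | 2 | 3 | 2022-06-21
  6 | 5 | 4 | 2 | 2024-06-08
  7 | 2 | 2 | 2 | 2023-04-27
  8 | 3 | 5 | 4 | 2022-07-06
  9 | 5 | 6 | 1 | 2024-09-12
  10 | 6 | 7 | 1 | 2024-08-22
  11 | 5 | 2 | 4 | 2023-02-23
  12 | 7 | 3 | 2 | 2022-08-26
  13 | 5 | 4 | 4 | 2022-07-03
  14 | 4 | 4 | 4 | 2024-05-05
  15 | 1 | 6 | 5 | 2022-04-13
SELECT name, category FROM products WHERE category IN ('Electronics', 'Accessories')

Execution result:
name | category
Keyboard | Accessories
Camera | Electronics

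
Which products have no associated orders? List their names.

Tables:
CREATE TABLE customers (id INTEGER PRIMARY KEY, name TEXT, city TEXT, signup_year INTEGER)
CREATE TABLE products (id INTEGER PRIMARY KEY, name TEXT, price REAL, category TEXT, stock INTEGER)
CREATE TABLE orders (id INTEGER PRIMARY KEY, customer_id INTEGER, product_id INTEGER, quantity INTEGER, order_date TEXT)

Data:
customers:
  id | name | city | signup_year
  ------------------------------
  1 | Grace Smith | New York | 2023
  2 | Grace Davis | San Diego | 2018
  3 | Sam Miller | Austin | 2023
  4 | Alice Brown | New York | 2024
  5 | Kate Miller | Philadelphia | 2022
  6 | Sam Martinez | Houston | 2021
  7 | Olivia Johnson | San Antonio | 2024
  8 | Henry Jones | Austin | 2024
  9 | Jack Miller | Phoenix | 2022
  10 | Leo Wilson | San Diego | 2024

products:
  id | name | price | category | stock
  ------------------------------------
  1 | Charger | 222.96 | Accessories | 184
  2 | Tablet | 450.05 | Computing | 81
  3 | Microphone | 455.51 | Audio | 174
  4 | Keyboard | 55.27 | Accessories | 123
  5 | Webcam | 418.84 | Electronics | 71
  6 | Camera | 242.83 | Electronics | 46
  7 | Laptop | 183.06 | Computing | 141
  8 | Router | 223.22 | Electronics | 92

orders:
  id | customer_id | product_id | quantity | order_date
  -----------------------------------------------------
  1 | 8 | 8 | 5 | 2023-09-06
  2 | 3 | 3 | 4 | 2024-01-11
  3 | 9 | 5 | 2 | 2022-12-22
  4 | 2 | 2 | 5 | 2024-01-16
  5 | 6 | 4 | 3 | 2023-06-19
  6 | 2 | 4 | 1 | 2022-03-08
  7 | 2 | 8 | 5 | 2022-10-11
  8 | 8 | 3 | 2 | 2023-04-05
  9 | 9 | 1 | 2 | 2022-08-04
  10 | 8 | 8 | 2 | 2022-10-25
SELECT p.name FROM products p LEFT JOIN orders c ON c.product_id = p.id WHERE c.id IS NULL

Execution result:
name
Camera
Laptop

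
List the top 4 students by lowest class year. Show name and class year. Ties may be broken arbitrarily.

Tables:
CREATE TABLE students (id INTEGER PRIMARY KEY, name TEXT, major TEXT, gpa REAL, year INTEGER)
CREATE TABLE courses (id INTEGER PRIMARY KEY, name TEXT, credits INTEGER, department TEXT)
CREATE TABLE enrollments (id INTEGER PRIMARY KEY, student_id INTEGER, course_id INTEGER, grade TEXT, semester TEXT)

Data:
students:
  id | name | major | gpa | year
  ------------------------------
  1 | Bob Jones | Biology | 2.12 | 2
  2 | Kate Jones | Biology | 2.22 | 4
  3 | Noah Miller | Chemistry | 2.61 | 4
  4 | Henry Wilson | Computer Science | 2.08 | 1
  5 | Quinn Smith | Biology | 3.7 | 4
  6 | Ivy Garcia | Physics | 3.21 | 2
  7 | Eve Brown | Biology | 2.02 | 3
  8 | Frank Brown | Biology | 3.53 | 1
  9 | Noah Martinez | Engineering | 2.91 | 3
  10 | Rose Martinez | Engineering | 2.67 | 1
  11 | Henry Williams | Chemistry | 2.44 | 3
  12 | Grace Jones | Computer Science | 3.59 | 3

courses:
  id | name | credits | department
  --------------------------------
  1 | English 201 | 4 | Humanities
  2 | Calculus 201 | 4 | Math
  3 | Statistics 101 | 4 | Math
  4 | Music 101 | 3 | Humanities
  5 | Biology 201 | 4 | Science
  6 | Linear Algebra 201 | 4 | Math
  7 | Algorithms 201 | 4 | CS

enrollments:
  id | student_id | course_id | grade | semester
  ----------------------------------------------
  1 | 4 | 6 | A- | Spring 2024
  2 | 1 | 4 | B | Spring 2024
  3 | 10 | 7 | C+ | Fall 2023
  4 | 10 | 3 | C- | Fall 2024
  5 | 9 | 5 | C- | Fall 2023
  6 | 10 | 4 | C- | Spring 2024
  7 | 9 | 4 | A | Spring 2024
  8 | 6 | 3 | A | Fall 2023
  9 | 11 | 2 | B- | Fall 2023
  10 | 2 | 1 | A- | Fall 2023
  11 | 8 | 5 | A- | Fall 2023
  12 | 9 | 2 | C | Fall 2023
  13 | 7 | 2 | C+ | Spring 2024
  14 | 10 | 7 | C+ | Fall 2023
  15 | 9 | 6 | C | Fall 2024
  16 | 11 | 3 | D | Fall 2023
SELECT name, year FROM students ORDER BY year ASC LIMIT 4

Execution result:
name | year
Henry Wilson | 1
Frank Brown | 1
Rose Martinez | 1
Bob Jones | 2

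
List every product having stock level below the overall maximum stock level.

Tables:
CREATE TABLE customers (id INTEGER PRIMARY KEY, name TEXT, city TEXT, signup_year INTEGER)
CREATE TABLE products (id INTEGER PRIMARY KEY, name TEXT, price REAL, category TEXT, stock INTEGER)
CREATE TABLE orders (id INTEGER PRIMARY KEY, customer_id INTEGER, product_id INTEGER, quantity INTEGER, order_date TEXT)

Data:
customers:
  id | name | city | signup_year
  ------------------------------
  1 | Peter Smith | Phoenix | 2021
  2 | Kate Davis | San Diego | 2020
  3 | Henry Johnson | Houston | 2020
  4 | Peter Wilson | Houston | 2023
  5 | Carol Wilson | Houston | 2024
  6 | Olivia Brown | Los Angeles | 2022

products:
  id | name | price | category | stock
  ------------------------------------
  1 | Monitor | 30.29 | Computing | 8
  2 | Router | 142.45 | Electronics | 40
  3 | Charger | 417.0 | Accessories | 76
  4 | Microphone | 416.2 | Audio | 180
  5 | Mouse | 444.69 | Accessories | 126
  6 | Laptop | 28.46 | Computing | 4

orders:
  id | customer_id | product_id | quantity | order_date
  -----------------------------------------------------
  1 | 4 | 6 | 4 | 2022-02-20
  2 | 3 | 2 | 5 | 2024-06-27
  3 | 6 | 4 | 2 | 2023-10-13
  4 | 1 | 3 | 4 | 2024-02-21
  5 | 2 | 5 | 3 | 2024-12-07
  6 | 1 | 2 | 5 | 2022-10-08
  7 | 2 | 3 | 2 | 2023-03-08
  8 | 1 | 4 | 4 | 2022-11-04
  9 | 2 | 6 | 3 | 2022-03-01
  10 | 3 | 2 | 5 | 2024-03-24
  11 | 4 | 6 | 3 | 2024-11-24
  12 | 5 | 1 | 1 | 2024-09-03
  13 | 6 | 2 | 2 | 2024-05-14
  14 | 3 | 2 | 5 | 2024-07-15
SELECT name, stock FROM products WHERE stock < (SELECT MAX(stock) FROM products)

Execution result:
name | stock
Monitor | 8
Router | 40
Charger | 76
Mouse | 126
Laptop | 4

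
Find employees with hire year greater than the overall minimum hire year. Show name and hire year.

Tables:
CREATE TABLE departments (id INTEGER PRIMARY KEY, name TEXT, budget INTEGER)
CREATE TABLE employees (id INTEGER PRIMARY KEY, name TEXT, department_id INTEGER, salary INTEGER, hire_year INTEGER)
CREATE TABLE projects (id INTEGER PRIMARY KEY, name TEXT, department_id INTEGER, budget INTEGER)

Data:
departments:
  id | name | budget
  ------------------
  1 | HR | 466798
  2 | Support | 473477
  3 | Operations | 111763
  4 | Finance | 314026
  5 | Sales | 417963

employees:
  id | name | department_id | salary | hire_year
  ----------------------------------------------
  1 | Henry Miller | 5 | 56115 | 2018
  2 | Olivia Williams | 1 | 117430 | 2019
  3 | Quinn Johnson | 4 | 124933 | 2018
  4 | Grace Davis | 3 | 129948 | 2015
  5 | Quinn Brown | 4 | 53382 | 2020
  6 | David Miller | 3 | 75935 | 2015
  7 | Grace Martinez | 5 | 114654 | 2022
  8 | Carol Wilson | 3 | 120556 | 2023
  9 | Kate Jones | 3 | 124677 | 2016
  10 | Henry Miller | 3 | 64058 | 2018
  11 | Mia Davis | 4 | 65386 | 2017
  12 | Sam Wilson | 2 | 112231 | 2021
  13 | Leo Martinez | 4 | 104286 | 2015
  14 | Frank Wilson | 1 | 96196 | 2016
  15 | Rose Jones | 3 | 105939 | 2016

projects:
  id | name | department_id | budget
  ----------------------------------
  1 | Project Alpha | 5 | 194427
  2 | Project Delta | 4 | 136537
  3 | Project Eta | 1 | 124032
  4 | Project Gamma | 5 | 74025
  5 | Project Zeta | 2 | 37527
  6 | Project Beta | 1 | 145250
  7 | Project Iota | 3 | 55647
SELECT name, hire_year FROM employees WHERE hire_year > (SELECT MIN(hire_year) FROM employees)

Execution result:
name | hire_year
Henry Miller | 2018
Olivia Williams | 2019
Quinn Johnson | 2018
Quinn Brown | 2020
Grace Martinez | 2022
Carol Wilson | 2023
Kate Jones | 2016
Henry Miller | 2018
Mia Davis | 2017
Sam Wilson | 2021
Frank Wilson | 2016
Rose Jones | 2016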